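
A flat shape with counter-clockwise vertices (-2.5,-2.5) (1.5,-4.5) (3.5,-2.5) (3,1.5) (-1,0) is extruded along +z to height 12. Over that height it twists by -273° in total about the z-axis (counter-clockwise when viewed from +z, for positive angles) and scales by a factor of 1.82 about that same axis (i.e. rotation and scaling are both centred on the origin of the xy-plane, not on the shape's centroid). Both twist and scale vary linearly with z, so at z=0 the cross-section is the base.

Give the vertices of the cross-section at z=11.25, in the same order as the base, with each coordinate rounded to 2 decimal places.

Cross-section at z=11.25: (5.36,-3.21) (7.08,4.51) (2.79,7.08) (-3.86,4.50) (0.43,-1.72)

t = z/height = 11.25/12 = 0.9375
s = 1 + (scale-1)·z/height = 1 + (1.82-1)·11.25/12 = 1.768750
θ = twist·z/height = -273°·11.25/12 = -255.9375° = -4.466952 rad
cos θ = -0.242980, sin θ = 0.970031 (intermediates below are computed at full precision and shown rounded to 5 d.p.)
v1: (-2.5,-2.5) → rotate → (3.03253,-1.81763) → ×s → (5.36378,-3.21493) → (5.36,-3.21)
v2: (1.5,-4.5) → rotate → (4.00067,2.54846) → ×s → (7.07619,4.50758) → (7.08,4.51)
v3: (3.5,-2.5) → rotate → (1.57465,4.00256) → ×s → (2.78516,7.07953) → (2.79,7.08)
v4: (3,1.5) → rotate → (-2.18399,2.54562) → ×s → (-3.86293,4.50257) → (-3.86,4.50)
v5: (-1,0) → rotate → (0.24298,-0.97003) → ×s → (0.42977,-1.71574) → (0.43,-1.72)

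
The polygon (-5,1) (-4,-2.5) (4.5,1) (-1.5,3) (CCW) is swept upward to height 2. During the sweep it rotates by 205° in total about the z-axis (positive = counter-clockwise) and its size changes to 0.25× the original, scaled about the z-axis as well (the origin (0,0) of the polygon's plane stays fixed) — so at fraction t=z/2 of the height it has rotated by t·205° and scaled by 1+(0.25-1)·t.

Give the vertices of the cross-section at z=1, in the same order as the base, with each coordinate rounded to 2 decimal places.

t = z/height = 1/2 = 0.5
s = 1 + (scale-1)·z/height = 1 + (0.25-1)·1/2 = 0.625000
θ = twist·z/height = 205°·1/2 = 102.5000° = 1.788962 rad
cos θ = -0.216440, sin θ = 0.976296 (intermediates below are computed at full precision and shown rounded to 5 d.p.)
v1: (-5,1) → rotate → (0.10590,-5.09792) → ×s → (0.06619,-3.18620) → (0.07,-3.19)
v2: (-4,-2.5) → rotate → (3.30650,-3.36408) → ×s → (2.06656,-2.10255) → (2.07,-2.10)
v3: (4.5,1) → rotate → (-1.95027,4.17689) → ×s → (-1.21892,2.61056) → (-1.22,2.61)
v4: (-1.5,3) → rotate → (-2.60423,-2.11376) → ×s → (-1.62764,-1.32110) → (-1.63,-1.32)

Cross-section at z=1: (0.07,-3.19) (2.07,-2.10) (-1.22,2.61) (-1.63,-1.32)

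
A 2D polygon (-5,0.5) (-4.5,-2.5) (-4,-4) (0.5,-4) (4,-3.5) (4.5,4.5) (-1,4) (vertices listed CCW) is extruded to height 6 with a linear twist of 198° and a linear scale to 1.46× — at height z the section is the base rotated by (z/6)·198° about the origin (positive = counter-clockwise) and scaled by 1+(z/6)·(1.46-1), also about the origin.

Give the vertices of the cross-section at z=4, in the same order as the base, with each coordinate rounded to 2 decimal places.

t = z/height = 4/6 = 0.666667
s = 1 + (scale-1)·z/height = 1 + (1.46-1)·4/6 = 1.306667
θ = twist·z/height = 198°·4/6 = 132.0000° = 2.303835 rad
cos θ = -0.669131, sin θ = 0.743145 (intermediates below are computed at full precision and shown rounded to 5 d.p.)
v1: (-5,0.5) → rotate → (2.97408,-4.05029) → ×s → (3.88613,-5.29238) → (3.89,-5.29)
v2: (-4.5,-2.5) → rotate → (4.86895,-1.67133) → ×s → (6.36209,-2.18386) → (6.36,-2.18)
v3: (-4,-4) → rotate → (5.64910,-0.29606) → ×s → (7.38149,-0.38685) → (7.38,-0.39)
v4: (0.5,-4) → rotate → (2.63801,3.04809) → ×s → (3.44700,3.98284) → (3.45,3.98)
v5: (4,-3.5) → rotate → (-0.07552,5.31454) → ×s → (-0.09867,6.94433) → (-0.10,6.94)
v6: (4.5,4.5) → rotate → (-6.35524,0.33306) → ×s → (-8.30418,0.43520) → (-8.30,0.44)
v7: (-1,4) → rotate → (-2.30345,-3.41967) → ×s → (-3.00984,-4.46837) → (-3.01,-4.47)

Cross-section at z=4: (3.89,-5.29) (6.36,-2.18) (7.38,-0.39) (3.45,3.98) (-0.10,6.94) (-8.30,0.44) (-3.01,-4.47)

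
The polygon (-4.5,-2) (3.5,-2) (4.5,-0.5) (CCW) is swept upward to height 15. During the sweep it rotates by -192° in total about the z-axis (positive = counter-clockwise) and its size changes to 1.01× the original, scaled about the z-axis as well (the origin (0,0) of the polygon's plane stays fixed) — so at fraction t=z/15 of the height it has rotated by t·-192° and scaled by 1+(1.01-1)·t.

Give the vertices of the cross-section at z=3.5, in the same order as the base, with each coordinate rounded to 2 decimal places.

Cross-section at z=3.5: (-4.61,1.76) (1.08,-3.89) (2.85,-3.53)

t = z/height = 3.5/15 = 0.233333
s = 1 + (scale-1)·z/height = 1 + (1.01-1)·3.5/15 = 1.002333
θ = twist·z/height = -192°·3.5/15 = -44.8000° = -0.781908 rad
cos θ = 0.709571, sin θ = -0.704634 (intermediates below are computed at full precision and shown rounded to 5 d.p.)
v1: (-4.5,-2) → rotate → (-4.60234,1.75171) → ×s → (-4.61308,1.75580) → (-4.61,1.76)
v2: (3.5,-2) → rotate → (1.07423,-3.88536) → ×s → (1.07674,-3.89443) → (1.08,-3.89)
v3: (4.5,-0.5) → rotate → (2.84075,-3.52564) → ×s → (2.84738,-3.53387) → (2.85,-3.53)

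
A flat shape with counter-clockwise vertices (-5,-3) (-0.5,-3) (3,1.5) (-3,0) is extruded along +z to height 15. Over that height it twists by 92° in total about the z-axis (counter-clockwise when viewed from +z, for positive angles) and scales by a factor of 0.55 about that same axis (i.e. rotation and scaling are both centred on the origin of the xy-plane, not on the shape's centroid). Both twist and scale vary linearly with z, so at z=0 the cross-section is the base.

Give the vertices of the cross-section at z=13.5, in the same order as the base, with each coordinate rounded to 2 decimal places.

Cross-section at z=13.5: (1.40,-3.18) (1.73,-0.52) (-0.66,1.88) (-0.22,-1.77)

t = z/height = 13.5/15 = 0.9
s = 1 + (scale-1)·z/height = 1 + (0.55-1)·13.5/15 = 0.595000
θ = twist·z/height = 92°·13.5/15 = 82.8000° = 1.445133 rad
cos θ = 0.125333, sin θ = 0.992115 (intermediates below are computed at full precision and shown rounded to 5 d.p.)
v1: (-5,-3) → rotate → (2.34968,-5.33657) → ×s → (1.39806,-3.17526) → (1.40,-3.18)
v2: (-0.5,-3) → rotate → (2.91368,-0.87206) → ×s → (1.73364,-0.51887) → (1.73,-0.52)
v3: (3,1.5) → rotate → (-1.11217,3.16434) → ×s → (-0.66174,1.88278) → (-0.66,1.88)
v4: (-3,0) → rotate → (-0.37600,-2.97634) → ×s → (-0.22372,-1.77092) → (-0.22,-1.77)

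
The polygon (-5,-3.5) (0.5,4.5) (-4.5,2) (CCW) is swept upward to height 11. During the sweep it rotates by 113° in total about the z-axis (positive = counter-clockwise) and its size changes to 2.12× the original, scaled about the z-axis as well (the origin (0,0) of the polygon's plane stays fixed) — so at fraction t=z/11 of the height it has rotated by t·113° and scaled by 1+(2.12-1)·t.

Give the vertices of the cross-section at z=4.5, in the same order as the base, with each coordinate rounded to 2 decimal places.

t = z/height = 4.5/11 = 0.409091
s = 1 + (scale-1)·z/height = 1 + (2.12-1)·4.5/11 = 1.458182
θ = twist·z/height = 113°·4.5/11 = 46.2273° = 0.806818 rad
cos θ = 0.691800, sin θ = 0.722090 (intermediates below are computed at full precision and shown rounded to 5 d.p.)
v1: (-5,-3.5) → rotate → (-0.93168,-6.03175) → ×s → (-1.35856,-8.79538) → (-1.36,-8.80)
v2: (0.5,4.5) → rotate → (-2.90350,3.47414) → ×s → (-4.23384,5.06593) → (-4.23,5.07)
v3: (-4.5,2) → rotate → (-4.55728,-1.86580) → ×s → (-6.64534,-2.72068) → (-6.65,-2.72)

Cross-section at z=4.5: (-1.36,-8.80) (-4.23,5.07) (-6.65,-2.72)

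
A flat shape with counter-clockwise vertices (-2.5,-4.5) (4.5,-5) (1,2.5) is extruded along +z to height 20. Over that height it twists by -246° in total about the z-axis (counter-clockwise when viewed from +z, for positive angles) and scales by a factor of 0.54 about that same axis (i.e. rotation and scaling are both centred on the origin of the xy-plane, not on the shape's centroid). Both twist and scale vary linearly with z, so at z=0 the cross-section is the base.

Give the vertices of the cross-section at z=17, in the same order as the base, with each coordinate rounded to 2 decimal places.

t = z/height = 17/20 = 0.85
s = 1 + (scale-1)·z/height = 1 + (0.54-1)·17/20 = 0.609000
θ = twist·z/height = -246°·17/20 = -209.1000° = -3.649483 rad
cos θ = -0.873772, sin θ = 0.486335 (intermediates below are computed at full precision and shown rounded to 5 d.p.)
v1: (-2.5,-4.5) → rotate → (4.37294,2.71614) → ×s → (2.66312,1.65413) → (2.66,1.65)
v2: (4.5,-5) → rotate → (-1.50030,6.55737) → ×s → (-0.91368,3.99344) → (-0.91,3.99)
v3: (1,2.5) → rotate → (-2.08961,-1.69810) → ×s → (-1.27257,-1.03414) → (-1.27,-1.03)

Cross-section at z=17: (2.66,1.65) (-0.91,3.99) (-1.27,-1.03)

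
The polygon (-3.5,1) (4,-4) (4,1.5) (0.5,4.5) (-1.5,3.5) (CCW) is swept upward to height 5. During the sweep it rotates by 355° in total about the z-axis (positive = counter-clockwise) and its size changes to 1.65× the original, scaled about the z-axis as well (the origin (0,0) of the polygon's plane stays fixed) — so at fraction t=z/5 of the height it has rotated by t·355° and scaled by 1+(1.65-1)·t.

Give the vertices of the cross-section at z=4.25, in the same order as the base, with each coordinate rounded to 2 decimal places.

t = z/height = 4.25/5 = 0.85
s = 1 + (scale-1)·z/height = 1 + (1.65-1)·4.25/5 = 1.552500
θ = twist·z/height = 355°·4.25/5 = 301.7500° = 5.266531 rad
cos θ = 0.526214, sin θ = -0.850352 (intermediates below are computed at full precision and shown rounded to 5 d.p.)
v1: (-3.5,1) → rotate → (-0.99140,3.50245) → ×s → (-1.53914,5.43755) → (-1.54,5.44)
v2: (4,-4) → rotate → (-1.29655,-5.50626) → ×s → (-2.01290,-8.54848) → (-2.01,-8.55)
v3: (4,1.5) → rotate → (3.38038,-2.61209) → ×s → (5.24805,-4.05527) → (5.25,-4.06)
v4: (0.5,4.5) → rotate → (4.08969,1.94279) → ×s → (6.34925,3.01618) → (6.35,3.02)
v5: (-1.5,3.5) → rotate → (2.18691,3.11728) → ×s → (3.39518,4.83957) → (3.40,4.84)

Cross-section at z=4.25: (-1.54,5.44) (-2.01,-8.55) (5.25,-4.06) (6.35,3.02) (3.40,4.84)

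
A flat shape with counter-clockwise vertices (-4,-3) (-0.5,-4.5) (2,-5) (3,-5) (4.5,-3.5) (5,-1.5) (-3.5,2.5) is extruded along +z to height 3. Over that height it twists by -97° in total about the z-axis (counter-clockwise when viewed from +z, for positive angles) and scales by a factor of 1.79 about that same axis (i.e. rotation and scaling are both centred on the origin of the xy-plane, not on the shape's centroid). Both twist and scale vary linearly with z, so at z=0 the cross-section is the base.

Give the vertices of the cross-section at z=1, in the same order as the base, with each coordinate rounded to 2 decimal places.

Cross-section at z=1: (-6.30,-0.50) (-3.57,-4.47) (-1.24,-6.69) (-0.18,-7.36) (2.44,-6.78) (4.32,-4.98) (-2.05,5.03)

t = z/height = 1/3 = 0.333333
s = 1 + (scale-1)·z/height = 1 + (1.79-1)·1/3 = 1.263333
θ = twist·z/height = -97°·1/3 = -32.3333° = -0.564323 rad
cos θ = 0.844951, sin θ = -0.534844 (intermediates below are computed at full precision and shown rounded to 5 d.p.)
v1: (-4,-3) → rotate → (-4.98434,-0.39548) → ×s → (-6.29688,-0.49962) → (-6.30,-0.50)
v2: (-0.5,-4.5) → rotate → (-2.82927,-3.53486) → ×s → (-3.57432,-4.46570) → (-3.57,-4.47)
v3: (2,-5) → rotate → (-0.98432,-5.29444) → ×s → (-1.24352,-6.68865) → (-1.24,-6.69)
v4: (3,-5) → rotate → (-0.13937,-5.82929) → ×s → (-0.17607,-7.36433) → (-0.18,-7.36)
v5: (4.5,-3.5) → rotate → (1.93032,-5.36413) → ×s → (2.43864,-6.77668) → (2.44,-6.78)
v6: (5,-1.5) → rotate → (3.42249,-3.94165) → ×s → (4.32374,-4.97961) → (4.32,-4.98)
v7: (-3.5,2.5) → rotate → (-1.62022,3.98433) → ×s → (-2.04688,5.03354) → (-2.05,5.03)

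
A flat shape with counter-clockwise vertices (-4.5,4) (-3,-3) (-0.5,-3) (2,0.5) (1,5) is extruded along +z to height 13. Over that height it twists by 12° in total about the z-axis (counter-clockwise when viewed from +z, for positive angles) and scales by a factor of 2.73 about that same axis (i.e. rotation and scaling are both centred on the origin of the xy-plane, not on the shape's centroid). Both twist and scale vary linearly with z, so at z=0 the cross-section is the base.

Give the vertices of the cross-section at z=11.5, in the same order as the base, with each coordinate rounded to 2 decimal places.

Cross-section at z=11.5: (-13.06,7.85) (-6.06,-8.86) (0.15,-7.69) (4.74,2.18) (0.16,12.90)

t = z/height = 11.5/13 = 0.884615
s = 1 + (scale-1)·z/height = 1 + (2.73-1)·11.5/13 = 2.530385
θ = twist·z/height = 12°·11.5/13 = 10.6154° = 0.185273 rad
cos θ = 0.982886, sin θ = 0.184215 (intermediates below are computed at full precision and shown rounded to 5 d.p.)
v1: (-4.5,4) → rotate → (-5.15985,3.10257) → ×s → (-13.05640,7.85071) → (-13.06,7.85)
v2: (-3,-3) → rotate → (-2.39601,-3.50130) → ×s → (-6.06283,-8.85964) → (-6.06,-8.86)
v3: (-0.5,-3) → rotate → (0.06120,-3.04077) → ×s → (0.15487,-7.69431) → (0.15,-7.69)
v4: (2,0.5) → rotate → (1.87366,0.85987) → ×s → (4.74109,2.17581) → (4.74,2.18)
v5: (1,5) → rotate → (0.06181,5.09864) → ×s → (0.15640,12.90153) → (0.16,12.90)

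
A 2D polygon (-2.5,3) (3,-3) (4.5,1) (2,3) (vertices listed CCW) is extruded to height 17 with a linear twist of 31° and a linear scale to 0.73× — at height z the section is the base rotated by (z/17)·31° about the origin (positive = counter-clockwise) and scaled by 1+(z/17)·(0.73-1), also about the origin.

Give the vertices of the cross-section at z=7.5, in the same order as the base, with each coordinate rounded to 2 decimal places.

t = z/height = 7.5/17 = 0.441176
s = 1 + (scale-1)·z/height = 1 + (0.73-1)·7.5/17 = 0.880882
θ = twist·z/height = 31°·7.5/17 = 13.6765° = 0.238699 rad
cos θ = 0.971646, sin θ = 0.236439 (intermediates below are computed at full precision and shown rounded to 5 d.p.)
v1: (-2.5,3) → rotate → (-3.13843,2.32384) → ×s → (-2.76459,2.04703) → (-2.76,2.05)
v2: (3,-3) → rotate → (3.62426,-2.20562) → ×s → (3.19254,-1.94289) → (3.19,-1.94)
v3: (4.5,1) → rotate → (4.13597,2.03562) → ×s → (3.64330,1.79314) → (3.64,1.79)
v4: (2,3) → rotate → (1.23398,3.38782) → ×s → (1.08699,2.98427) → (1.09,2.98)

Cross-section at z=7.5: (-2.76,2.05) (3.19,-1.94) (3.64,1.79) (1.09,2.98)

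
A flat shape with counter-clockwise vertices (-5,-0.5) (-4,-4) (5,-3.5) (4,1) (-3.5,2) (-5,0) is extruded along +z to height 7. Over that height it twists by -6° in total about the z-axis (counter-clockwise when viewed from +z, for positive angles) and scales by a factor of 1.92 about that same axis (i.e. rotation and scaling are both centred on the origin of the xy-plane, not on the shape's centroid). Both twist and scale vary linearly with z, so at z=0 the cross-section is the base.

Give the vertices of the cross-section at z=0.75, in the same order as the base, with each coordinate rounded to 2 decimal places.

Cross-section at z=0.75: (-5.50,-0.49) (-4.44,-4.34) (5.45,-3.91) (4.41,1.05) (-3.82,2.24) (-5.49,0.06)

t = z/height = 0.75/7 = 0.107143
s = 1 + (scale-1)·z/height = 1 + (1.92-1)·0.75/7 = 1.098571
θ = twist·z/height = -6°·0.75/7 = -0.6429° = -0.011220 rad
cos θ = 0.999937, sin θ = -0.011220 (intermediates below are computed at full precision and shown rounded to 5 d.p.)
v1: (-5,-0.5) → rotate → (-5.00530,-0.44387) → ×s → (-5.49867,-0.48762) → (-5.50,-0.49)
v2: (-4,-4) → rotate → (-4.04463,-3.95487) → ×s → (-4.44331,-4.34471) → (-4.44,-4.34)
v3: (5,-3.5) → rotate → (4.96042,-3.55588) → ×s → (5.44937,-3.90639) → (5.45,-3.91)
v4: (4,1) → rotate → (4.01097,0.95506) → ×s → (4.40633,1.04920) → (4.41,1.05)
v5: (-3.5,2) → rotate → (-3.47734,2.03914) → ×s → (-3.82011,2.24014) → (-3.82,2.24)
v6: (-5,0) → rotate → (-4.99969,0.05610) → ×s → (-5.49251,0.06163) → (-5.49,0.06)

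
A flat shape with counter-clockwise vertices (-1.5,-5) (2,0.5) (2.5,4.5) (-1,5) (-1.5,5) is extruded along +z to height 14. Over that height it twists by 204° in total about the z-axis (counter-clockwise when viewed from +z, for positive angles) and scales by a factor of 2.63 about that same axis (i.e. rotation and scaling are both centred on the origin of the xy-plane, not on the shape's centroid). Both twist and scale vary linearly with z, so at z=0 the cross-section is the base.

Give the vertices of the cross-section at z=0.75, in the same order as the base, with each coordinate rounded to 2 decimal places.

t = z/height = 0.75/14 = 0.0535714
s = 1 + (scale-1)·z/height = 1 + (2.63-1)·0.75/14 = 1.087321
θ = twist·z/height = 204°·0.75/14 = 10.9286° = 0.190740 rad
cos θ = 0.981864, sin θ = 0.189585 (intermediates below are computed at full precision and shown rounded to 5 d.p.)
v1: (-1.5,-5) → rotate → (-0.52487,-5.19370) → ×s → (-0.57070,-5.64722) → (-0.57,-5.65)
v2: (2,0.5) → rotate → (1.86894,0.87010) → ×s → (2.03213,0.94608) → (2.03,0.95)
v3: (2.5,4.5) → rotate → (1.60153,4.89235) → ×s → (1.74138,5.31956) → (1.74,5.32)
v4: (-1,5) → rotate → (-1.92979,4.71974) → ×s → (-2.09830,5.13187) → (-2.10,5.13)
v5: (-1.5,5) → rotate → (-2.42072,4.62494) → ×s → (-2.63210,5.02880) → (-2.63,5.03)

Cross-section at z=0.75: (-0.57,-5.65) (2.03,0.95) (1.74,5.32) (-2.10,5.13) (-2.63,5.03)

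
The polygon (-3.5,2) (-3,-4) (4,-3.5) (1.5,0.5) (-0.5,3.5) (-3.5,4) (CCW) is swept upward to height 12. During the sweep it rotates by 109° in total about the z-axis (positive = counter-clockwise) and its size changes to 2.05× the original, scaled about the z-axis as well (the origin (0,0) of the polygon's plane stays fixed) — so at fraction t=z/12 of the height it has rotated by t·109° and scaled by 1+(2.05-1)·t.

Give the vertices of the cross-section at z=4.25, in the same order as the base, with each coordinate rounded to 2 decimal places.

Cross-section at z=4.25: (-5.46,-0.85) (0.21,-6.86) (7.28,-0.33) (1.18,1.82) (-3.53,3.32) (-7.18,1.29)

t = z/height = 4.25/12 = 0.354167
s = 1 + (scale-1)·z/height = 1 + (2.05-1)·4.25/12 = 1.371875
θ = twist·z/height = 109°·4.25/12 = 38.6042° = 0.673770 rad
cos θ = 0.781475, sin θ = 0.623936 (intermediates below are computed at full precision and shown rounded to 5 d.p.)
v1: (-3.5,2) → rotate → (-3.98304,-0.62083) → ×s → (-5.46423,-0.85170) → (-5.46,-0.85)
v2: (-3,-4) → rotate → (0.15132,-4.99771) → ×s → (0.20759,-6.85623) → (0.21,-6.86)
v3: (4,-3.5) → rotate → (5.30968,-0.23942) → ×s → (7.28421,-0.32845) → (7.28,-0.33)
v4: (1.5,0.5) → rotate → (0.86024,1.32664) → ×s → (1.18015,1.81999) → (1.18,1.82)
v5: (-0.5,3.5) → rotate → (-2.57452,2.42319) → ×s → (-3.53191,3.32432) → (-3.53,3.32)
v6: (-3.5,4) → rotate → (-5.23091,0.94212) → ×s → (-7.17615,1.29247) → (-7.18,1.29)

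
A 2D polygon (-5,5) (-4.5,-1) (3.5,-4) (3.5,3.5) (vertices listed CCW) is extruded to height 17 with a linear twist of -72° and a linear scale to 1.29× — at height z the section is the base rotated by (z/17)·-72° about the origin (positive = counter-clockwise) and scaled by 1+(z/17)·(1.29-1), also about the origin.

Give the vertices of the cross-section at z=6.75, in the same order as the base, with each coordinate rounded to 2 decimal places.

t = z/height = 6.75/17 = 0.397059
s = 1 + (scale-1)·z/height = 1 + (1.29-1)·6.75/17 = 1.115147
θ = twist·z/height = -72°·6.75/17 = -28.5882° = -0.498959 rad
cos θ = 0.878081, sin θ = -0.478512 (intermediates below are computed at full precision and shown rounded to 5 d.p.)
v1: (-5,5) → rotate → (-1.99785,6.78296) → ×s → (-2.22789,7.56400) → (-2.23,7.56)
v2: (-4.5,-1) → rotate → (-4.42988,1.27522) → ×s → (-4.93996,1.42206) → (-4.94,1.42)
v3: (3.5,-4) → rotate → (1.15924,-5.18712) → ×s → (1.29272,-5.78440) → (1.29,-5.78)
v4: (3.5,3.5) → rotate → (4.74807,1.39849) → ×s → (5.29480,1.55953) → (5.29,1.56)

Cross-section at z=6.75: (-2.23,7.56) (-4.94,1.42) (1.29,-5.78) (5.29,1.56)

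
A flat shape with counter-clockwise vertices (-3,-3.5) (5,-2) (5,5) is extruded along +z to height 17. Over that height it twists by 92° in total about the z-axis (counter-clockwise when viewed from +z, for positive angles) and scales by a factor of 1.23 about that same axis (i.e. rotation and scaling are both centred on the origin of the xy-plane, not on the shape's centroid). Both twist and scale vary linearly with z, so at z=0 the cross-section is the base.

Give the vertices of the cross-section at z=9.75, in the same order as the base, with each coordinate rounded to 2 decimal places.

t = z/height = 9.75/17 = 0.573529
s = 1 + (scale-1)·z/height = 1 + (1.23-1)·9.75/17 = 1.131912
θ = twist·z/height = 92°·9.75/17 = 52.7647° = 0.920918 rad
cos θ = 0.605090, sin θ = 0.796157 (intermediates below are computed at full precision and shown rounded to 5 d.p.)
v1: (-3,-3.5) → rotate → (0.97128,-4.50629) → ×s → (1.09941,-5.10072) → (1.10,-5.10)
v2: (5,-2) → rotate → (4.61776,2.77061) → ×s → (5.22690,3.13608) → (5.23,3.14)
v3: (5,5) → rotate → (-0.95534,7.00623) → ×s → (-1.08136,7.93044) → (-1.08,7.93)

Cross-section at z=9.75: (1.10,-5.10) (5.23,3.14) (-1.08,7.93)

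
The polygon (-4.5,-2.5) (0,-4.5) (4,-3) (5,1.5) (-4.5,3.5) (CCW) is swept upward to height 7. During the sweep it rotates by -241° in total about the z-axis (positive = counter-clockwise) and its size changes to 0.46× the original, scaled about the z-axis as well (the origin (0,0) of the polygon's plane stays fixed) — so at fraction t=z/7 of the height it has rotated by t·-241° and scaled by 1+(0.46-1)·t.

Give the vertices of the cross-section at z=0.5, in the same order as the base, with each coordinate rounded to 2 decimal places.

Cross-section at z=0.5: (-4.84,-1.02) (-1.28,-4.13) (2.82,-3.89) (5.02,-0.05) (-3.14,4.49)

t = z/height = 0.5/7 = 0.0714286
s = 1 + (scale-1)·z/height = 1 + (0.46-1)·0.5/7 = 0.961429
θ = twist·z/height = -241°·0.5/7 = -17.2143° = -0.300446 rad
cos θ = 0.955205, sin θ = -0.295946 (intermediates below are computed at full precision and shown rounded to 5 d.p.)
v1: (-4.5,-2.5) → rotate → (-5.03829,-1.05625) → ×s → (-4.84395,-1.01551) → (-4.84,-1.02)
v2: (0,-4.5) → rotate → (-1.33176,-4.29842) → ×s → (-1.28039,-4.13262) → (-1.28,-4.13)
v3: (4,-3) → rotate → (2.93298,-4.04940) → ×s → (2.81985,-3.89321) → (2.82,-3.89)
v4: (5,1.5) → rotate → (5.21994,-0.04692) → ×s → (5.01860,-0.04511) → (5.02,-0.05)
v5: (-4.5,3.5) → rotate → (-3.26261,4.67497) → ×s → (-3.13677,4.49465) → (-3.14,4.49)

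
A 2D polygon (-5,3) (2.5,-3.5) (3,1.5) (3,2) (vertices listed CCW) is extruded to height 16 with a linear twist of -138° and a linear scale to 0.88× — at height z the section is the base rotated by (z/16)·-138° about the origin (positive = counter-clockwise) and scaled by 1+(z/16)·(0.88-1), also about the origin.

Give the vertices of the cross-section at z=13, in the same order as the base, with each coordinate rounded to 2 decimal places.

t = z/height = 13/16 = 0.8125
s = 1 + (scale-1)·z/height = 1 + (0.88-1)·13/16 = 0.902500
θ = twist·z/height = -138°·13/16 = -112.1250° = -1.956950 rad
cos θ = -0.376629, sin θ = -0.926364 (intermediates below are computed at full precision and shown rounded to 5 d.p.)
v1: (-5,3) → rotate → (4.66224,3.50194) → ×s → (4.20767,3.16050) → (4.21,3.16)
v2: (2.5,-3.5) → rotate → (-4.18385,-0.99771) → ×s → (-3.77592,-0.90043) → (-3.78,-0.90)
v3: (3,1.5) → rotate → (0.25966,-3.34404) → ×s → (0.23434,-3.01799) → (0.23,-3.02)
v4: (3,2) → rotate → (0.72284,-3.53235) → ×s → (0.65237,-3.18795) → (0.65,-3.19)

Cross-section at z=13: (4.21,3.16) (-3.78,-0.90) (0.23,-3.02) (0.65,-3.19)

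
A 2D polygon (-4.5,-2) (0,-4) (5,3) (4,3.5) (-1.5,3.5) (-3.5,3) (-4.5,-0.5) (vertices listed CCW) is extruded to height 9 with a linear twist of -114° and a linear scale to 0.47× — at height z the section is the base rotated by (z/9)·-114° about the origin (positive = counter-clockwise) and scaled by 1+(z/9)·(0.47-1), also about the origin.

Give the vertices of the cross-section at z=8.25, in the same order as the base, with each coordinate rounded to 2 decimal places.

t = z/height = 8.25/9 = 0.916667
s = 1 + (scale-1)·z/height = 1 + (0.47-1)·8.25/9 = 0.514167
θ = twist·z/height = -114°·8.25/9 = -104.5000° = -1.823869 rad
cos θ = -0.250380, sin θ = -0.968148 (intermediates below are computed at full precision and shown rounded to 5 d.p.)
v1: (-4.5,-2) → rotate → (-0.80959,4.85742) → ×s → (-0.41626,2.49753) → (-0.42,2.50)
v2: (0,-4) → rotate → (-3.87259,1.00152) → ×s → (-1.99116,0.51495) → (-1.99,0.51)
v3: (5,3) → rotate → (1.65254,-5.59188) → ×s → (0.84968,-2.87516) → (0.85,-2.88)
v4: (4,3.5) → rotate → (2.38700,-4.74892) → ×s → (1.22731,-2.44174) → (1.23,-2.44)
v5: (-1.5,3.5) → rotate → (3.76409,0.57589) → ×s → (1.93537,0.29610) → (1.94,0.30)
v6: (-3.5,3) → rotate → (3.78077,2.63738) → ×s → (1.94395,1.35605) → (1.94,1.36)
v7: (-4.5,-0.5) → rotate → (0.64264,4.48185) → ×s → (0.33042,2.30442) → (0.33,2.30)

Cross-section at z=8.25: (-0.42,2.50) (-1.99,0.51) (0.85,-2.88) (1.23,-2.44) (1.94,0.30) (1.94,1.36) (0.33,2.30)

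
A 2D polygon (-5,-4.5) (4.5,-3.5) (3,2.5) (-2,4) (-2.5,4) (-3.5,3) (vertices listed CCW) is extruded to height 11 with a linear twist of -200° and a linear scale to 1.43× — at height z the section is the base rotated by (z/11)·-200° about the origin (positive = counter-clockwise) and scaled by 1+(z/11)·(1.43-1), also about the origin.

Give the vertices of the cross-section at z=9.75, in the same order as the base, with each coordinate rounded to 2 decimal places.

t = z/height = 9.75/11 = 0.886364
s = 1 + (scale-1)·z/height = 1 + (1.43-1)·9.75/11 = 1.381136
θ = twist·z/height = -200°·9.75/11 = -177.2727° = -3.093993 rad
cos θ = -0.998867, sin θ = -0.047582 (intermediates below are computed at full precision and shown rounded to 5 d.p.)
v1: (-5,-4.5) → rotate → (4.78022,4.73281) → ×s → (6.60213,6.53666) → (6.60,6.54)
v2: (4.5,-3.5) → rotate → (-4.66144,3.28192) → ×s → (-6.43808,4.53278) → (-6.44,4.53)
v3: (3,2.5) → rotate → (-2.87765,-2.63991) → ×s → (-3.97442,-3.64608) → (-3.97,-3.65)
v4: (-2,4) → rotate → (2.18806,-3.90031) → ×s → (3.02201,-5.38685) → (3.02,-5.39)
v5: (-2.5,4) → rotate → (2.68750,-3.87651) → ×s → (3.71180,-5.35400) → (3.71,-5.35)
v6: (-3.5,3) → rotate → (3.63878,-2.83007) → ×s → (5.02565,-3.90871) → (5.03,-3.91)

Cross-section at z=9.75: (6.60,6.54) (-6.44,4.53) (-3.97,-3.65) (3.02,-5.39) (3.71,-5.35) (5.03,-3.91)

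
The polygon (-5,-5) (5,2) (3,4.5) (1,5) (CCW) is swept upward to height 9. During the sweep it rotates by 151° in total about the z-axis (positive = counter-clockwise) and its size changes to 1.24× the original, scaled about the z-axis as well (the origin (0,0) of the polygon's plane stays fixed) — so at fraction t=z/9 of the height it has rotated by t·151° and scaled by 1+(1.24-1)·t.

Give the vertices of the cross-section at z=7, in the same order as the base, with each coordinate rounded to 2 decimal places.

Cross-section at z=7: (8.00,-2.53) (-4.84,4.17) (-6.38,0.70) (-5.81,-1.68)

t = z/height = 7/9 = 0.777778
s = 1 + (scale-1)·z/height = 1 + (1.24-1)·7/9 = 1.186667
θ = twist·z/height = 151°·7/9 = 117.4444° = 2.049792 rad
cos θ = -0.460888, sin θ = 0.887458 (intermediates below are computed at full precision and shown rounded to 5 d.p.)
v1: (-5,-5) → rotate → (6.74173,-2.13285) → ×s → (8.00019,-2.53098) → (8.00,-2.53)
v2: (5,2) → rotate → (-4.07936,3.51551) → ×s → (-4.84084,4.17174) → (-4.84,4.17)
v3: (3,4.5) → rotate → (-5.37623,0.58838) → ×s → (-6.37979,0.69821) → (-6.38,0.70)
v4: (1,5) → rotate → (-4.89818,-1.41698) → ×s → (-5.81251,-1.68149) → (-5.81,-1.68)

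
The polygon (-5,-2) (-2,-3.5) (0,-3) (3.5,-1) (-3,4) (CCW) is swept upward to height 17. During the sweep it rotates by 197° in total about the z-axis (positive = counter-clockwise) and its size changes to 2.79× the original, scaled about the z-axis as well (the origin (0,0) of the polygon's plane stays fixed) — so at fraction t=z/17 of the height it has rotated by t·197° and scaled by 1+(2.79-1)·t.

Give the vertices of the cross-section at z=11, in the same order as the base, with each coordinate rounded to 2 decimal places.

t = z/height = 11/17 = 0.647059
s = 1 + (scale-1)·z/height = 1 + (2.79-1)·11/17 = 2.158235
θ = twist·z/height = 197°·11/17 = 127.4706° = 2.224781 rad
cos θ = -0.608354, sin θ = 0.793666 (intermediates below are computed at full precision and shown rounded to 5 d.p.)
v1: (-5,-2) → rotate → (4.62910,-2.75162) → ×s → (9.99069,-5.93864) → (9.99,-5.94)
v2: (-2,-3.5) → rotate → (3.99454,0.54191) → ×s → (8.62115,1.16956) → (8.62,1.17)
v3: (0,-3) → rotate → (2.38100,1.82506) → ×s → (5.13875,3.93891) → (5.14,3.94)
v4: (3.5,-1) → rotate → (-1.33557,3.38618) → ×s → (-2.88248,7.30818) → (-2.88,7.31)
v5: (-3,4) → rotate → (-1.34960,-4.81441) → ×s → (-2.91276,-10.39064) → (-2.91,-10.39)

Cross-section at z=11: (9.99,-5.94) (8.62,1.17) (5.14,3.94) (-2.88,7.31) (-2.91,-10.39)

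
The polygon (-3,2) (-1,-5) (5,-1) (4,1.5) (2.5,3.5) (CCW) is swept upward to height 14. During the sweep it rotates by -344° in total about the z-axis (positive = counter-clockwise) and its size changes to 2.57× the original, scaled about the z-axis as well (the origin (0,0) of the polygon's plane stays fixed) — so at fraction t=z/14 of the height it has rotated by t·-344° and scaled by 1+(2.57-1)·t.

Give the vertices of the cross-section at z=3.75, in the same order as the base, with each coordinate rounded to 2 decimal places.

t = z/height = 3.75/14 = 0.267857
s = 1 + (scale-1)·z/height = 1 + (2.57-1)·3.75/14 = 1.420536
θ = twist·z/height = -344°·3.75/14 = -92.1429° = -1.608196 rad
cos θ = -0.037391, sin θ = -0.999301 (intermediates below are computed at full precision and shown rounded to 5 d.p.)
v1: (-3,2) → rotate → (2.11077,2.92312) → ×s → (2.99843,4.15240) → (3.00,4.15)
v2: (-1,-5) → rotate → (-4.95911,1.18626) → ×s → (-7.04460,1.68512) → (-7.04,1.69)
v3: (5,-1) → rotate → (-1.18626,-4.95911) → ×s → (-1.68512,-7.04460) → (-1.69,-7.04)
v4: (4,1.5) → rotate → (1.34939,-4.05329) → ×s → (1.91685,-5.75784) → (1.92,-5.76)
v5: (2.5,3.5) → rotate → (3.40407,-2.62912) → ×s → (4.83561,-3.73476) → (4.84,-3.73)

Cross-section at z=3.75: (3.00,4.15) (-7.04,1.69) (-1.69,-7.04) (1.92,-5.76) (4.84,-3.73)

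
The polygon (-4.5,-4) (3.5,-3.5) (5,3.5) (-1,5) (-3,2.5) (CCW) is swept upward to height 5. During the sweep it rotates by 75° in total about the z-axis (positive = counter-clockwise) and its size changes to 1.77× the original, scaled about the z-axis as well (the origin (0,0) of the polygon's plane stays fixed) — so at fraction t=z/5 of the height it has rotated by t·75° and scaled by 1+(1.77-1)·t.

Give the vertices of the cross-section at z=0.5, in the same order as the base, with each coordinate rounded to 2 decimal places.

Cross-section at z=0.5: (-4.24,-4.90) (4.23,-3.25) (4.85,4.44) (-1.77,5.20) (-3.55,2.25)

t = z/height = 0.5/5 = 0.1
s = 1 + (scale-1)·z/height = 1 + (1.77-1)·0.5/5 = 1.077000
θ = twist·z/height = 75°·0.5/5 = 7.5000° = 0.130900 rad
cos θ = 0.991445, sin θ = 0.130526 (intermediates below are computed at full precision and shown rounded to 5 d.p.)
v1: (-4.5,-4) → rotate → (-3.93940,-4.55315) → ×s → (-4.24273,-4.90374) → (-4.24,-4.90)
v2: (3.5,-3.5) → rotate → (3.92690,-3.01322) → ×s → (4.22927,-3.24523) → (4.23,-3.25)
v3: (5,3.5) → rotate → (4.50038,4.12269) → ×s → (4.84691,4.44013) → (4.85,4.44)
v4: (-1,5) → rotate → (-1.64408,4.82670) → ×s → (-1.77067,5.19835) → (-1.77,5.20)
v5: (-3,2.5) → rotate → (-3.30065,2.08703) → ×s → (-3.55480,2.24774) → (-3.55,2.25)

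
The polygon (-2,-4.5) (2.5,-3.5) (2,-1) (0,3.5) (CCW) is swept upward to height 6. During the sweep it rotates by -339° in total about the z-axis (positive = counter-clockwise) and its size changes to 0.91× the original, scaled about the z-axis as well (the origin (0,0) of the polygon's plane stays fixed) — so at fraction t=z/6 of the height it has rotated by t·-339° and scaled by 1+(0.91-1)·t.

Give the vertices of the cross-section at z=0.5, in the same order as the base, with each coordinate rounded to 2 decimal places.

Cross-section at z=0.5: (-3.86,-2.99) (0.54,-4.23) (1.28,-1.81) (1.64,3.06)

t = z/height = 0.5/6 = 0.0833333
s = 1 + (scale-1)·z/height = 1 + (0.91-1)·0.5/6 = 0.992500
θ = twist·z/height = -339°·0.5/6 = -28.2500° = -0.493056 rad
cos θ = 0.880891, sin θ = -0.473320 (intermediates below are computed at full precision and shown rounded to 5 d.p.)
v1: (-2,-4.5) → rotate → (-3.89172,-3.01737) → ×s → (-3.86253,-2.99474) → (-3.86,-2.99)
v2: (2.5,-3.5) → rotate → (0.54561,-4.26642) → ×s → (0.54152,-4.23442) → (0.54,-4.23)
v3: (2,-1) → rotate → (1.28846,-1.82753) → ×s → (1.27880,-1.81382) → (1.28,-1.81)
v4: (0,3.5) → rotate → (1.65662,3.08312) → ×s → (1.64419,3.05999) → (1.64,3.06)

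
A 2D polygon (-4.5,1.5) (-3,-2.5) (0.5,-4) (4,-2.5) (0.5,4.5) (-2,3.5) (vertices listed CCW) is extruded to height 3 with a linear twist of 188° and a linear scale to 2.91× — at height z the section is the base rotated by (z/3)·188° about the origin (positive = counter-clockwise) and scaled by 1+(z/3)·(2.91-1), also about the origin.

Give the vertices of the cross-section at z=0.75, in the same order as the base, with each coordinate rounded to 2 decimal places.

t = z/height = 0.75/3 = 0.25
s = 1 + (scale-1)·z/height = 1 + (2.91-1)·0.75/3 = 1.477500
θ = twist·z/height = 188°·0.75/3 = 47.0000° = 0.820305 rad
cos θ = 0.681998, sin θ = 0.731354 (intermediates below are computed at full precision and shown rounded to 5 d.p.)
v1: (-4.5,1.5) → rotate → (-4.16602,-2.26809) → ×s → (-6.15530,-3.35111) → (-6.16,-3.35)
v2: (-3,-2.5) → rotate → (-0.21761,-3.89906) → ×s → (-0.32152,-5.76086) → (-0.32,-5.76)
v3: (0.5,-4) → rotate → (3.26641,-2.36232) → ×s → (4.82613,-3.49032) → (4.83,-3.49)
v4: (4,-2.5) → rotate → (4.55638,1.22042) → ×s → (6.73205,1.80317) → (6.73,1.80)
v5: (0.5,4.5) → rotate → (-2.95009,3.43467) → ×s → (-4.35876,5.07472) → (-4.36,5.07)
v6: (-2,3.5) → rotate → (-3.92373,0.92429) → ×s → (-5.79732,1.36563) → (-5.80,1.37)

Cross-section at z=0.75: (-6.16,-3.35) (-0.32,-5.76) (4.83,-3.49) (6.73,1.80) (-4.36,5.07) (-5.80,1.37)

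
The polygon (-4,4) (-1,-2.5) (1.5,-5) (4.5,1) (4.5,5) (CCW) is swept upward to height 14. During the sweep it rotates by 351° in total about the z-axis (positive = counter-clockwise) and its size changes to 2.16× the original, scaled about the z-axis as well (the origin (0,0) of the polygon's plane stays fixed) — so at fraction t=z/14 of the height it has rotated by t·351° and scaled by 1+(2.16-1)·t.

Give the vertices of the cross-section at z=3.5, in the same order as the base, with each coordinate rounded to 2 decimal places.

Cross-section at z=3.5: (-5.36,-4.95) (3.17,-1.42) (6.52,1.68) (-1.06,5.85) (-6.22,6.05)

t = z/height = 3.5/14 = 0.25
s = 1 + (scale-1)·z/height = 1 + (2.16-1)·3.5/14 = 1.290000
θ = twist·z/height = 351°·3.5/14 = 87.7500° = 1.531526 rad
cos θ = 0.039260, sin θ = 0.999229 (intermediates below are computed at full precision and shown rounded to 5 d.p.)
v1: (-4,4) → rotate → (-4.15396,-3.83988) → ×s → (-5.35860,-4.95344) → (-5.36,-4.95)
v2: (-1,-2.5) → rotate → (2.45881,-1.09738) → ×s → (3.17187,-1.41562) → (3.17,-1.42)
v3: (1.5,-5) → rotate → (5.05503,1.30254) → ×s → (6.52100,1.68028) → (6.52,1.68)
v4: (4.5,1) → rotate → (-0.82256,4.53579) → ×s → (-1.06110,5.85117) → (-1.06,5.85)
v5: (4.5,5) → rotate → (-4.81948,4.69283) → ×s → (-6.21712,6.05375) → (-6.22,6.05)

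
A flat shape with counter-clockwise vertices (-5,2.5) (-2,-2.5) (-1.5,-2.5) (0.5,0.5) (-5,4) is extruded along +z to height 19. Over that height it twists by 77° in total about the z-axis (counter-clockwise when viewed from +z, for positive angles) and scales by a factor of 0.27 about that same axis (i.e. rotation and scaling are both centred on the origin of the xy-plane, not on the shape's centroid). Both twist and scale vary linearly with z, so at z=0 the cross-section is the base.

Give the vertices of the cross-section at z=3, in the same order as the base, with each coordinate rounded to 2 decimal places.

Cross-section at z=3: (-4.79,1.23) (-1.26,-2.53) (-0.83,-2.44) (0.34,0.53) (-5.07,2.53)

t = z/height = 3/19 = 0.157895
s = 1 + (scale-1)·z/height = 1 + (0.27-1)·3/19 = 0.884737
θ = twist·z/height = 77°·3/19 = 12.1579° = 0.212195 rad
cos θ = 0.977571, sin θ = 0.210606 (intermediates below are computed at full precision and shown rounded to 5 d.p.)
v1: (-5,2.5) → rotate → (-5.41437,1.39090) → ×s → (-4.79029,1.23058) → (-4.79,1.23)
v2: (-2,-2.5) → rotate → (-1.42863,-2.86514) → ×s → (-1.26396,-2.53490) → (-1.26,-2.53)
v3: (-1.5,-2.5) → rotate → (-0.93984,-2.75984) → ×s → (-0.83151,-2.44173) → (-0.83,-2.44)
v4: (0.5,0.5) → rotate → (0.38348,0.59409) → ×s → (0.33928,0.52561) → (0.34,0.53)
v5: (-5,4) → rotate → (-5.73028,2.85725) → ×s → (-5.06979,2.52792) → (-5.07,2.53)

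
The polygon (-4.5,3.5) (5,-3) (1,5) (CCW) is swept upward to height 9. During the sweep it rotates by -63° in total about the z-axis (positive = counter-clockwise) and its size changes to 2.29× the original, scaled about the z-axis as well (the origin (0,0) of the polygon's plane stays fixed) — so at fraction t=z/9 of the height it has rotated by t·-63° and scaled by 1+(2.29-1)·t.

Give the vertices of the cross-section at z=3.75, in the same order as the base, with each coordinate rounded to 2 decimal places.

t = z/height = 3.75/9 = 0.416667
s = 1 + (scale-1)·z/height = 1 + (2.29-1)·3.75/9 = 1.537500
θ = twist·z/height = -63°·3.75/9 = -26.2500° = -0.458149 rad
cos θ = 0.896873, sin θ = -0.442289 (intermediates below are computed at full precision and shown rounded to 5 d.p.)
v1: (-4.5,3.5) → rotate → (-2.48792,5.12935) → ×s → (-3.82517,7.88638) → (-3.83,7.89)
v2: (5,-3) → rotate → (3.15750,-4.90206) → ×s → (4.85465,-7.53692) → (4.85,-7.54)
v3: (1,5) → rotate → (3.10832,4.04208) → ×s → (4.77904,6.21469) → (4.78,6.21)

Cross-section at z=3.75: (-3.83,7.89) (4.85,-7.54) (4.78,6.21)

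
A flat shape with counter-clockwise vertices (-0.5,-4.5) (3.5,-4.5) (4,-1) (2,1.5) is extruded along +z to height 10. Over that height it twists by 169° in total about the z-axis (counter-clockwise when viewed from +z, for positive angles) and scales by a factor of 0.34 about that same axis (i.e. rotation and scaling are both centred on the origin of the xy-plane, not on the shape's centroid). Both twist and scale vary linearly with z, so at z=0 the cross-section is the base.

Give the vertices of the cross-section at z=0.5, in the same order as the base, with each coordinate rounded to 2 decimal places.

Cross-section at z=0.5: (0.16,-4.38) (3.99,-3.81) (3.97,-0.39) (1.70,1.72)

t = z/height = 0.5/10 = 0.05
s = 1 + (scale-1)·z/height = 1 + (0.34-1)·0.5/10 = 0.967000
θ = twist·z/height = 169°·0.5/10 = 8.4500° = 0.147480 rad
cos θ = 0.989144, sin θ = 0.146946 (intermediates below are computed at full precision and shown rounded to 5 d.p.)
v1: (-0.5,-4.5) → rotate → (0.16669,-4.52462) → ×s → (0.16119,-4.37531) → (0.16,-4.38)
v2: (3.5,-4.5) → rotate → (4.12326,-3.93684) → ×s → (3.98720,-3.80692) → (3.99,-3.81)
v3: (4,-1) → rotate → (4.10352,-0.40136) → ×s → (3.96811,-0.38811) → (3.97,-0.39)
v4: (2,1.5) → rotate → (1.75787,1.77761) → ×s → (1.69986,1.71895) → (1.70,1.72)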